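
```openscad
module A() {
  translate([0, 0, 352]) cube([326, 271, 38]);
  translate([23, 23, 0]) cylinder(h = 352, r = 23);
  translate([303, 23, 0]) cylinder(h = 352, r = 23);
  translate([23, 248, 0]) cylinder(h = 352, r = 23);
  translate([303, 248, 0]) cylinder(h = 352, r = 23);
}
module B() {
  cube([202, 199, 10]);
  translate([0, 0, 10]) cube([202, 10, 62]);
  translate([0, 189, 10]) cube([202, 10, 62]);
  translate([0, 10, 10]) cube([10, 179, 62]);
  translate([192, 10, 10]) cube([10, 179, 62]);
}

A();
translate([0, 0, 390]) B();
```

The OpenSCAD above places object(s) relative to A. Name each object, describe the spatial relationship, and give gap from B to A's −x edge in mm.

The open box's min-x is at 0; the stool's min-x is 0; gap = 0 mm.

A is a stool. B is an open box. The open box is on top of the stool. The gap from the open box to the stool's −x edge is 0 mm.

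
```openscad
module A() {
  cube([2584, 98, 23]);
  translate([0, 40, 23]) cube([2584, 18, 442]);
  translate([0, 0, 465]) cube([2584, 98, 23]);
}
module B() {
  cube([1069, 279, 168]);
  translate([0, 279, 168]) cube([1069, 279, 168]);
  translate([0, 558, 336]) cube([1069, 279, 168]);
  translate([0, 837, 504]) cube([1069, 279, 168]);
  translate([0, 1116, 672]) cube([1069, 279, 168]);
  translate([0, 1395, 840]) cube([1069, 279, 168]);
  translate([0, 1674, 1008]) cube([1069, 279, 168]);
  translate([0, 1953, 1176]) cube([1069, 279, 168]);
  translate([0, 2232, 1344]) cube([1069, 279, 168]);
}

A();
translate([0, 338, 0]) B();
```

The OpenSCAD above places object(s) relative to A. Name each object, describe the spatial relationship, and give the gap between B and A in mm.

A is an I-beam. B is a staircase. The staircase is on the floor beside the I-beam on its +y side. The gap between the staircase and the I-beam is 240 mm.

The staircase's nearest face is 240 mm from the I-beam's +y face.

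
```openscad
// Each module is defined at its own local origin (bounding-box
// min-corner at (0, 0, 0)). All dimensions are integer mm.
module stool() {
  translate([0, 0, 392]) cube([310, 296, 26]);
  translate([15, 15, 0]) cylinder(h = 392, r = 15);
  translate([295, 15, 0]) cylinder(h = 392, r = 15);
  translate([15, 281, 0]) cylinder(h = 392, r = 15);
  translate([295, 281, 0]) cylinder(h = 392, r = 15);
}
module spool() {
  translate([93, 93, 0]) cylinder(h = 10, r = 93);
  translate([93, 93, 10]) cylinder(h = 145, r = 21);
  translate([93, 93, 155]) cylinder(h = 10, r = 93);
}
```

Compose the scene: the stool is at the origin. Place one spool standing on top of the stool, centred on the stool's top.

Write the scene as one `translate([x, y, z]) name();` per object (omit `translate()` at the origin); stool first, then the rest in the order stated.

stool();
translate([62, 55, 418]) spool();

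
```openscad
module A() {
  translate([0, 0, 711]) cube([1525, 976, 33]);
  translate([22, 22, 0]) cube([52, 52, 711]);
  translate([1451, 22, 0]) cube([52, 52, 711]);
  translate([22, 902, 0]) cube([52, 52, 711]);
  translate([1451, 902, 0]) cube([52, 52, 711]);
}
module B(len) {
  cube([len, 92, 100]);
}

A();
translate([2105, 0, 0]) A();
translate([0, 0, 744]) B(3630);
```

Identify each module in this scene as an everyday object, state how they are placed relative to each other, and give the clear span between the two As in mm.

A is a table. B is a beam. A beam spans the tops of two tables. The clear span between the two tables is 580 mm.

Second table starts at x = 2105; first ends at x = 1525; clear span = 2105 − 1525 = 580 mm.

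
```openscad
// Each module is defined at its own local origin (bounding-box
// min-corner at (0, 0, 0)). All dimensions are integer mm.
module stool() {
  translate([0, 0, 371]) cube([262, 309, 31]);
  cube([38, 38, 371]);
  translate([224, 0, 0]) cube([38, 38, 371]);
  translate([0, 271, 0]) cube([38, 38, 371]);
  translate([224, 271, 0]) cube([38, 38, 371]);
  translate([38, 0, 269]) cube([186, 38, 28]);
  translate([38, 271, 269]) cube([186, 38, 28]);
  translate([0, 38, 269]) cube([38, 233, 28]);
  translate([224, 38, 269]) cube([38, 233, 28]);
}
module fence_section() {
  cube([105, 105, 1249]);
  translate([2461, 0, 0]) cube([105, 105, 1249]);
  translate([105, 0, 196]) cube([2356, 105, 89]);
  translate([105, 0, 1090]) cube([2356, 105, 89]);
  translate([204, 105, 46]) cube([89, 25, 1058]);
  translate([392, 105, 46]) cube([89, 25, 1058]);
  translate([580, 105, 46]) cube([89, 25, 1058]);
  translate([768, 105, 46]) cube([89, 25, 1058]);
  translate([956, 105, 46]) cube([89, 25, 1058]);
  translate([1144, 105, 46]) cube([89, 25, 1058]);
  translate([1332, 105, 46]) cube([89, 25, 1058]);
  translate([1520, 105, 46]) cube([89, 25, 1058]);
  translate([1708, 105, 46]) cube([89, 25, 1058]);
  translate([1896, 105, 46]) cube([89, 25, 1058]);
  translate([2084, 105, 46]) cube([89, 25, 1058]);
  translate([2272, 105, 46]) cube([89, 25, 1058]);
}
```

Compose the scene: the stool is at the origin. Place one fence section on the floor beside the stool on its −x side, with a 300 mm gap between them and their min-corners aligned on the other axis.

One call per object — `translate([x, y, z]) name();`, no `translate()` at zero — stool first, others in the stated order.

stool();
translate([-2866, 0, 0]) fence_section();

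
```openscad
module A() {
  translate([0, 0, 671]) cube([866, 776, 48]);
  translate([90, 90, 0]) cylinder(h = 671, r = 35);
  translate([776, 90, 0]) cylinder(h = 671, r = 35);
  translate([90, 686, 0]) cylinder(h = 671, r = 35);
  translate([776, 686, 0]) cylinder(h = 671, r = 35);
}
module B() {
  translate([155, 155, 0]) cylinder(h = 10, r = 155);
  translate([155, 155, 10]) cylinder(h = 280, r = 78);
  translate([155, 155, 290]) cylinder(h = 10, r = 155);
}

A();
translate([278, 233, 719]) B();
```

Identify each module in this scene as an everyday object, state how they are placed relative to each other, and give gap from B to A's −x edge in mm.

The spool's min-x is at 278; the table's min-x is 0; gap = 278 mm.

A is a table. B is a spool. The spool is on top of the table, centred. The gap from the spool to the table's −x edge is 278 mm.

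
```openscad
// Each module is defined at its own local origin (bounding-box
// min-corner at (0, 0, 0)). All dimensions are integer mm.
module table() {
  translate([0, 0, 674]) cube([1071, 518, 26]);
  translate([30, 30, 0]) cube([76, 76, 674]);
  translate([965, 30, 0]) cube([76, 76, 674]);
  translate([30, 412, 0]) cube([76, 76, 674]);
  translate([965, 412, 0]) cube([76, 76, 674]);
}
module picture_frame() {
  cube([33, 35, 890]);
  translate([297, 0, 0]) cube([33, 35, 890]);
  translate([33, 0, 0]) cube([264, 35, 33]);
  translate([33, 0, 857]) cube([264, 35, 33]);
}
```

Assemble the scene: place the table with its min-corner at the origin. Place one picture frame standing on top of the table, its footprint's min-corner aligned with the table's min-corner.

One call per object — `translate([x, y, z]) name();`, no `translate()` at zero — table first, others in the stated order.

table();
translate([0, 0, 700]) picture_frame();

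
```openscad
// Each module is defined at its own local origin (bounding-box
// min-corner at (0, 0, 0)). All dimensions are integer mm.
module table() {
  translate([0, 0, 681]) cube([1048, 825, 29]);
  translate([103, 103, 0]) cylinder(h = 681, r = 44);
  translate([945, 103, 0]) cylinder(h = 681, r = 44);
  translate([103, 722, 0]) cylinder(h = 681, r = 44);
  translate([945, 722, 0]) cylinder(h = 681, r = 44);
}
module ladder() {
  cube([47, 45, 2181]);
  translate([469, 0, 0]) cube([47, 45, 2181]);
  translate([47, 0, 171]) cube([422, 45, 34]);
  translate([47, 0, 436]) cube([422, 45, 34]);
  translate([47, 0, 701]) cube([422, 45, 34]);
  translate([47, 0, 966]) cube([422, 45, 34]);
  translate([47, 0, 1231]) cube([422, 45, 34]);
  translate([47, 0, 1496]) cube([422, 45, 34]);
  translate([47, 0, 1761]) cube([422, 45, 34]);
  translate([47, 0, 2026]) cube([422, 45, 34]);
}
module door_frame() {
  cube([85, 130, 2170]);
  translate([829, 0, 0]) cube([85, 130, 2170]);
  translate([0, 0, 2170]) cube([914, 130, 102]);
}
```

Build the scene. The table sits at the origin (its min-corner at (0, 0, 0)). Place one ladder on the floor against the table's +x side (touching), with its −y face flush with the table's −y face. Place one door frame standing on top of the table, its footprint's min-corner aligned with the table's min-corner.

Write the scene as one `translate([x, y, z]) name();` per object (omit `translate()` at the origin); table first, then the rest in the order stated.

table();
translate([1048, 0, 0]) ladder();
translate([0, 0, 710]) door_frame();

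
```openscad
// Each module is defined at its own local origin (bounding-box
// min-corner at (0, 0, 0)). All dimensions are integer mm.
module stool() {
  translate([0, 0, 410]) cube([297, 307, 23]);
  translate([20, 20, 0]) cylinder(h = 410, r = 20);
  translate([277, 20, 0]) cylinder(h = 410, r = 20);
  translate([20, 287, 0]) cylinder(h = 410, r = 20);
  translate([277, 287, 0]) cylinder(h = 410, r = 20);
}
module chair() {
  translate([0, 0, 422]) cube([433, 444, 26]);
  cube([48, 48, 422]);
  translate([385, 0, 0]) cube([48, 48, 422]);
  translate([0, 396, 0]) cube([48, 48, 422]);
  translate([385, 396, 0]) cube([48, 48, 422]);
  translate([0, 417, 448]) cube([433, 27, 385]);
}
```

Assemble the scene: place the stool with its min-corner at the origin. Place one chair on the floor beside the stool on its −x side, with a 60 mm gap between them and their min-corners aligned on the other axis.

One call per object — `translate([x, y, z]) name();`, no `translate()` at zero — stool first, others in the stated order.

stool();
translate([-493, 0, 0]) chair();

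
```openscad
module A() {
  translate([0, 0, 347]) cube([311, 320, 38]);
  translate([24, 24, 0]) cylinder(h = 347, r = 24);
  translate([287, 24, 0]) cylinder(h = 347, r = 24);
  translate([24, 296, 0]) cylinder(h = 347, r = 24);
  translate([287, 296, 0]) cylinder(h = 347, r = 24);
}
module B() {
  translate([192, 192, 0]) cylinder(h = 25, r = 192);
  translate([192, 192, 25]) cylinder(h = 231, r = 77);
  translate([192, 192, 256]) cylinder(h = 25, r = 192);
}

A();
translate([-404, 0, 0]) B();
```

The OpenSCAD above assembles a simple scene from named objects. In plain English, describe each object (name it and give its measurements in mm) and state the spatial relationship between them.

A is a four-legged stool. The seat is a 311×320×38 mm slab whose top surface is at z = 385 mm; four round legs, each 48 mm in diameter, run from the floor (z = 0) to the underside of the seat, each leg's axis is inset half a diameter from the nearest pair of seat edges (so the leg's bounding box is flush with the corner).

B is a spool: two coaxial disc flanges of radius 192 mm and thickness 25 mm, joined by a core cylinder of radius 77 mm and height 231 mm. The lower flange rests on z = 0 and the three cylinders share a vertical axis.

The spool is on the floor beside the stool on its −x side.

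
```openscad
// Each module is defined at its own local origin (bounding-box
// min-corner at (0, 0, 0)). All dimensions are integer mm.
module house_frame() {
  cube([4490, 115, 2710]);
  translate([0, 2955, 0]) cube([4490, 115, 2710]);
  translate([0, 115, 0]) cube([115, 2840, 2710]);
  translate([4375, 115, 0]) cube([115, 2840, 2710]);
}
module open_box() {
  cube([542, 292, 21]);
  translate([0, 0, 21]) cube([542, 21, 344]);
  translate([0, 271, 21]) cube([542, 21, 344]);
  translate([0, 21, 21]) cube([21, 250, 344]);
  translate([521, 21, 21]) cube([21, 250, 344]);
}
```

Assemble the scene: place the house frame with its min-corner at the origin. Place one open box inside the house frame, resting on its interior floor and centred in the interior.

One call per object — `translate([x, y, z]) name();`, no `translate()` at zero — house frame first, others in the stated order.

house_frame();
translate([1974, 1389, 0]) open_box();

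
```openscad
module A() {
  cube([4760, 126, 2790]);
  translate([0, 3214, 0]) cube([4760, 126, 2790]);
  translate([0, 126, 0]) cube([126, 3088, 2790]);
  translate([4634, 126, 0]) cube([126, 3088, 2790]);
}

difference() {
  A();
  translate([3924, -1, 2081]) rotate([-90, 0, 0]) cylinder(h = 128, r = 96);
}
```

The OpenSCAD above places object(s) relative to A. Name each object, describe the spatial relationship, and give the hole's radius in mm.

A is a house frame. The house frame has a circular hole through its front wall. The hole's radius is 96 mm.

The subtracted cylinder has r = 96 mm.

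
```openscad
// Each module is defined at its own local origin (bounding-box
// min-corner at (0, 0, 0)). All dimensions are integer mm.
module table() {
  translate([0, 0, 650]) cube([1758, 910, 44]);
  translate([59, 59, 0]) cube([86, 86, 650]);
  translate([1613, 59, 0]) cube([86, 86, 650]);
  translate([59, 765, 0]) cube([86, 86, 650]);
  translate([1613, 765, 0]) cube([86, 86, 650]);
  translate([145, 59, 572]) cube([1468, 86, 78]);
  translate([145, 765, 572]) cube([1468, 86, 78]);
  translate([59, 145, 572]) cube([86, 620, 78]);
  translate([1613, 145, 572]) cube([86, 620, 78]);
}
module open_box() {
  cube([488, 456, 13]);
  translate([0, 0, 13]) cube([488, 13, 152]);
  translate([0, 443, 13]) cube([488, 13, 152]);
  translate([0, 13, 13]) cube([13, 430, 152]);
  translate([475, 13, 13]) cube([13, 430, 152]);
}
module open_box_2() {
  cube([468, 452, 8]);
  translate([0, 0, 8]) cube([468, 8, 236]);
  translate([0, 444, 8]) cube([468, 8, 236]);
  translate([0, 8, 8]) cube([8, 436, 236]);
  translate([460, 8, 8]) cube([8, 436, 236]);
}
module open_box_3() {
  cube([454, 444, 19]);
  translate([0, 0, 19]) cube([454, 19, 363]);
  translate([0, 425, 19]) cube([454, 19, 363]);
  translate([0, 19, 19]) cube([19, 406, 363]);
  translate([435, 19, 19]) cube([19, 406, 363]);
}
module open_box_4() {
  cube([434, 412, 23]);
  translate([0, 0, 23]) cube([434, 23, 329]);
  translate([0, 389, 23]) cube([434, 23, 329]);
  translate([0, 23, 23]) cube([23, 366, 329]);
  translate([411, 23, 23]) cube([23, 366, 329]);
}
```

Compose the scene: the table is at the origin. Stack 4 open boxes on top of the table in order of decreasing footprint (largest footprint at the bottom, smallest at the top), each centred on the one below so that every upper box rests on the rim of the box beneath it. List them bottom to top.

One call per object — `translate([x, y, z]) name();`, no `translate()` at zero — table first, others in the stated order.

table();
translate([635, 227, 694]) open_box();
translate([645, 229, 859]) open_box_2();
translate([652, 233, 1103]) open_box_3();
translate([662, 249, 1485]) open_box_4();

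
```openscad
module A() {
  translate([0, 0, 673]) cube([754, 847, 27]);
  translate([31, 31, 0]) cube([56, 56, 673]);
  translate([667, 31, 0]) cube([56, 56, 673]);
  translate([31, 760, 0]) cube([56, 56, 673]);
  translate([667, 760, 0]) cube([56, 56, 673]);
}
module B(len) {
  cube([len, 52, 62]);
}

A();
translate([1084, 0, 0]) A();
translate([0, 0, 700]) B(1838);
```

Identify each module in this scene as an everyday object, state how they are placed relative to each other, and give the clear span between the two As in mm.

A is a table. B is a beam. A beam spans the tops of two tables. The clear span between the two tables is 330 mm.

Second table starts at x = 1084; first ends at x = 754; clear span = 1084 − 754 = 330 mm.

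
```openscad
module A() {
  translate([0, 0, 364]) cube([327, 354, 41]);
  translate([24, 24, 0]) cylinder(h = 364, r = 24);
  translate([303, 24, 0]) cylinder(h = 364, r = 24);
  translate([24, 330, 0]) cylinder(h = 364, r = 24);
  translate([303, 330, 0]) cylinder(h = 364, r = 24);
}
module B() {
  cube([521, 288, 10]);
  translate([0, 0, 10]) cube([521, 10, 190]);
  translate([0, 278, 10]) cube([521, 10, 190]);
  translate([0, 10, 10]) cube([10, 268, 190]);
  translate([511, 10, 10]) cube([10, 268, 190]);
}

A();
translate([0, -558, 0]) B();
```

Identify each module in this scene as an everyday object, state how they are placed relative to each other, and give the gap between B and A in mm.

The open box's nearest face is 270 mm from the stool's −y face.

A is a stool. B is an open box. The open box is on the floor beside the stool on its −y side. The gap between the open box and the stool is 270 mm.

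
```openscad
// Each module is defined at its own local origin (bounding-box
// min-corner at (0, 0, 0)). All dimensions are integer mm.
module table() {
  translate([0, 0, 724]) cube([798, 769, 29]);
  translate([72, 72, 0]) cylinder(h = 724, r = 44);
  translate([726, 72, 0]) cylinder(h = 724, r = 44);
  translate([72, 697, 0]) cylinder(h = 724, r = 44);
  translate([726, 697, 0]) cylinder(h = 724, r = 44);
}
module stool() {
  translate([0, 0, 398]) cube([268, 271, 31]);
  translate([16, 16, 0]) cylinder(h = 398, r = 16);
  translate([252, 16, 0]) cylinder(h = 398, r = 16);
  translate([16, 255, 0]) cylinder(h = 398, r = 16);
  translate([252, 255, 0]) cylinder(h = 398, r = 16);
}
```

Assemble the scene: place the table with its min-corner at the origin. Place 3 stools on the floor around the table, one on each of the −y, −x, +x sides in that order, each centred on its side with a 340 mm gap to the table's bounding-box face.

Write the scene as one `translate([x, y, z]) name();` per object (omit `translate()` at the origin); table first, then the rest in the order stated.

table();
translate([265, -611, 0]) stool();
translate([-608, 249, 0]) stool();
translate([1138, 249, 0]) stool();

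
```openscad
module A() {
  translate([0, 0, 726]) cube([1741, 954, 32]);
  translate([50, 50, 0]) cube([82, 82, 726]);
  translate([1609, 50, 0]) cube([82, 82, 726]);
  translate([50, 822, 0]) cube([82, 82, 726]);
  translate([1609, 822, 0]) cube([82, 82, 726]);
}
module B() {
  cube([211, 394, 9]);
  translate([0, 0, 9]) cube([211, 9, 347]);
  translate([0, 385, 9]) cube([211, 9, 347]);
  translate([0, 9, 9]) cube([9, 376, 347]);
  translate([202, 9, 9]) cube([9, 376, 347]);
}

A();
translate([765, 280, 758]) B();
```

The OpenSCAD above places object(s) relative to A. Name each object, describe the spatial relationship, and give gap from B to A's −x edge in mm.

The open box's min-x is at 765; the table's min-x is 0; gap = 765 mm.

A is a table. B is an open box. The open box is on top of the table, centred. The gap from the open box to the table's −x edge is 765 mm.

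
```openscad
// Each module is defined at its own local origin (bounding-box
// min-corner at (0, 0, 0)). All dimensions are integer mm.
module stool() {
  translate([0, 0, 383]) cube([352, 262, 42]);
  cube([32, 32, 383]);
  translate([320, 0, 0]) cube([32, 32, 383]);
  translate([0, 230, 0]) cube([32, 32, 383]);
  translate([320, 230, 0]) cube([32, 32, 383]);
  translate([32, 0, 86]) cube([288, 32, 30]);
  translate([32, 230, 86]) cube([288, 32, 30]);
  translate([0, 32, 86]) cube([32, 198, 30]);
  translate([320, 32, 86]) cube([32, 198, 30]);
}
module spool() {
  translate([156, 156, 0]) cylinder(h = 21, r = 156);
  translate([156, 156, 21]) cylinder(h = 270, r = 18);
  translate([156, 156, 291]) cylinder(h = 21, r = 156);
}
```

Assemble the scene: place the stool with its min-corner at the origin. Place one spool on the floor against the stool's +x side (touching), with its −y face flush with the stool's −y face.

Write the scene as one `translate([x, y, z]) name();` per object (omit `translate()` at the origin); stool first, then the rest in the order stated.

stool();
translate([352, 0, 0]) spool();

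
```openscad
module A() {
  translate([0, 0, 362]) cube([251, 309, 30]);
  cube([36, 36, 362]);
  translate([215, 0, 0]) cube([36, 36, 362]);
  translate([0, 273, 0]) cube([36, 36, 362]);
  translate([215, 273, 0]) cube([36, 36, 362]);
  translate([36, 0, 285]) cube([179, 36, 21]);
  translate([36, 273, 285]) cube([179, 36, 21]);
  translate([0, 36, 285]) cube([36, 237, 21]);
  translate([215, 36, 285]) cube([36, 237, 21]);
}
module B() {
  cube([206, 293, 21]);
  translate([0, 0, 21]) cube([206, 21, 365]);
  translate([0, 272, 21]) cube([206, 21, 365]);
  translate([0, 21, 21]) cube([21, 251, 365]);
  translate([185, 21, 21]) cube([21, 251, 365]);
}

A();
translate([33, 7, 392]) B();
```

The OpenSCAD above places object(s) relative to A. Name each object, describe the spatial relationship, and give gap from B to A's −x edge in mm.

The open box's min-x is at 33; the stool's min-x is 0; gap = 33 mm.

A is a stool. B is an open box. The open box is on top of the stool. The gap from the open box to the stool's −x edge is 33 mm.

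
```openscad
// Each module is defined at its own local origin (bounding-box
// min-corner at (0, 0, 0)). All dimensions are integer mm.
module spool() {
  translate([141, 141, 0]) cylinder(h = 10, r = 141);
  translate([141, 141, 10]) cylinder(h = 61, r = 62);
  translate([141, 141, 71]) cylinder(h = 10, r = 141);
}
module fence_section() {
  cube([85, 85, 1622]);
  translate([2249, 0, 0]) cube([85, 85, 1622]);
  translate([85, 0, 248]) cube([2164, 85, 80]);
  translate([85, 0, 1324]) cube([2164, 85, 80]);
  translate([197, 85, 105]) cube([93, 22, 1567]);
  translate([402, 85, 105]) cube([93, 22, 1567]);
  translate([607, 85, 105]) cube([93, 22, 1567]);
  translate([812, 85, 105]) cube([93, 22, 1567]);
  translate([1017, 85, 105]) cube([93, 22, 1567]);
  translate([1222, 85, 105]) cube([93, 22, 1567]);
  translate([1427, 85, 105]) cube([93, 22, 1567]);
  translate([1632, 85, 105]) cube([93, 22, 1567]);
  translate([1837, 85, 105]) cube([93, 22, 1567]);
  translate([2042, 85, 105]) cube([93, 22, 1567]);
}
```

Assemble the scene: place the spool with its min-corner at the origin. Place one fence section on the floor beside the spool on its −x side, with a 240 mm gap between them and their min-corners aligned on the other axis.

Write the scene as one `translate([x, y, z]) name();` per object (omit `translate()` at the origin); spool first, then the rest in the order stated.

spool();
translate([-2574, 0, 0]) fence_section();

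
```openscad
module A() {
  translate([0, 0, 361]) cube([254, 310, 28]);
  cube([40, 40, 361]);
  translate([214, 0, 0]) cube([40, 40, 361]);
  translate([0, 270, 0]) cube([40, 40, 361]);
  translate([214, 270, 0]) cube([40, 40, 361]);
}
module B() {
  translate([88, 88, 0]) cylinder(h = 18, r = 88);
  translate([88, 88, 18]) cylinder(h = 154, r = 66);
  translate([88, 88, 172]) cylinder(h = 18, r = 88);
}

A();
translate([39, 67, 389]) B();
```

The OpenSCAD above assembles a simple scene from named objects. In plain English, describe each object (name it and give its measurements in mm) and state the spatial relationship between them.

A is a simple wooden stool: a rectangular seat 254 mm (x) by 310 mm (y), 28 mm thick, top face at z = 389 mm, on four square legs, each 40×40 mm in cross-section. The legs rest on z = 0, each flush with a corner of the seat.

B is a spool: two coaxial disc flanges of radius 88 mm and thickness 18 mm, joined by a core cylinder of radius 66 mm and height 154 mm. The lower flange rests on z = 0 and the three cylinders share a vertical axis.

The spool is on top of the stool, centred.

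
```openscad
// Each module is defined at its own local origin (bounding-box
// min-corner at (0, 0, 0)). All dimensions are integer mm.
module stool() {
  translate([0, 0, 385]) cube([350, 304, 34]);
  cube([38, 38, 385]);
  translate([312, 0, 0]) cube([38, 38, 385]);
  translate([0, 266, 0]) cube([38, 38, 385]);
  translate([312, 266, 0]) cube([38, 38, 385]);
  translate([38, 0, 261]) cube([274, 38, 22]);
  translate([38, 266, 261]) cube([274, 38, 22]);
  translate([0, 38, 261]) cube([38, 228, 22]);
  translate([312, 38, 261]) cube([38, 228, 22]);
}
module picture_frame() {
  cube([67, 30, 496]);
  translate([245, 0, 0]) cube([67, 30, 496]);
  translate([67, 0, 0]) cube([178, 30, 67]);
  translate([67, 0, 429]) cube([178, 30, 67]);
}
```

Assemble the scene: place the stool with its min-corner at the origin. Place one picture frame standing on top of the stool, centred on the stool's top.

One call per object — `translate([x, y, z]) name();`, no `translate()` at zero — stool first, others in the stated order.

stool();
translate([19, 137, 419]) picture_frame();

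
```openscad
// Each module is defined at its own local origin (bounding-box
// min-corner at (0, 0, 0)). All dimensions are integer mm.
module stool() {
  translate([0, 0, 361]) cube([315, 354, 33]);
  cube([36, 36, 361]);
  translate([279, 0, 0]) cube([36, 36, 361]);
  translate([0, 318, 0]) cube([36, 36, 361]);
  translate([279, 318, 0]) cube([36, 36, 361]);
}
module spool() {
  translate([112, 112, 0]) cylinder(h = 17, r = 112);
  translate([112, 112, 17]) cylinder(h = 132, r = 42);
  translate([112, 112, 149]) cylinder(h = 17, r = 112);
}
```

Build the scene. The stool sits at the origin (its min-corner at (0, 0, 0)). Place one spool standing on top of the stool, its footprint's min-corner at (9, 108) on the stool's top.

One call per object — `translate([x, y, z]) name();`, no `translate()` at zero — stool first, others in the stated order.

stool();
translate([9, 108, 394]) spool();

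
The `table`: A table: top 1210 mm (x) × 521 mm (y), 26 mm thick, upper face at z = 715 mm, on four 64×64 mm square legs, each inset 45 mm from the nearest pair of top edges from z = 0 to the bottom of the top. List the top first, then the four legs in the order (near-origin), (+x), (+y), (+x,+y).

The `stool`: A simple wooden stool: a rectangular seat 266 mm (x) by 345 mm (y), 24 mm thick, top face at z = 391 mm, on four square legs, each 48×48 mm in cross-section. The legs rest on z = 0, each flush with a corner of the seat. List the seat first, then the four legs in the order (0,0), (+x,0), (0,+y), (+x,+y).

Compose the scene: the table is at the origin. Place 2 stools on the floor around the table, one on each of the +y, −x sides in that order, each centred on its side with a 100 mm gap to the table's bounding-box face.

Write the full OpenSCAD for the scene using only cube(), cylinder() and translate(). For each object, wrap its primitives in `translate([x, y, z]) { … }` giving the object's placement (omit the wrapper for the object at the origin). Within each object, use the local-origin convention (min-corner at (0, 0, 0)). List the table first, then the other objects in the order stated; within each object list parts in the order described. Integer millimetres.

translate([0, 0, 689]) cube([1210, 521, 26]);
translate([45, 45, 0]) cube([64, 64, 689]);
translate([1101, 45, 0]) cube([64, 64, 689]);
translate([45, 412, 0]) cube([64, 64, 689]);
translate([1101, 412, 0]) cube([64, 64, 689]);
translate([472, 621, 0]) {
  translate([0, 0, 367]) cube([266, 345, 24]);
  cube([48, 48, 367]);
  translate([218, 0, 0]) cube([48, 48, 367]);
  translate([0, 297, 0]) cube([48, 48, 367]);
  translate([218, 297, 0]) cube([48, 48, 367]);
}
translate([-366, 88, 0]) {
  translate([0, 0, 367]) cube([266, 345, 24]);
  cube([48, 48, 367]);
  translate([218, 0, 0]) cube([48, 48, 367]);
  translate([0, 297, 0]) cube([48, 48, 367]);
  translate([218, 297, 0]) cube([48, 48, 367]);
}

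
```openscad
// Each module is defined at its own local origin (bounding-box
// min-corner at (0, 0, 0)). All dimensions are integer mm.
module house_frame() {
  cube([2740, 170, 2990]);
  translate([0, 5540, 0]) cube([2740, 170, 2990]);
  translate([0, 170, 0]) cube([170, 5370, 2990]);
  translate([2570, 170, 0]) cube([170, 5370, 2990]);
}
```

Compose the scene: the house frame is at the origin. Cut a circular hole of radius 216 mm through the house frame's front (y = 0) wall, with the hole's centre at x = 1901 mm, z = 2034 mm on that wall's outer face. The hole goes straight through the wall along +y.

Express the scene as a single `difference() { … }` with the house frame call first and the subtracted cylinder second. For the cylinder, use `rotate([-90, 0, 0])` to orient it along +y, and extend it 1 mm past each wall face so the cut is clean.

difference() {
  house_frame();
  translate([1901, -1, 2034]) rotate([-90, 0, 0]) cylinder(h = 172, r = 216);
}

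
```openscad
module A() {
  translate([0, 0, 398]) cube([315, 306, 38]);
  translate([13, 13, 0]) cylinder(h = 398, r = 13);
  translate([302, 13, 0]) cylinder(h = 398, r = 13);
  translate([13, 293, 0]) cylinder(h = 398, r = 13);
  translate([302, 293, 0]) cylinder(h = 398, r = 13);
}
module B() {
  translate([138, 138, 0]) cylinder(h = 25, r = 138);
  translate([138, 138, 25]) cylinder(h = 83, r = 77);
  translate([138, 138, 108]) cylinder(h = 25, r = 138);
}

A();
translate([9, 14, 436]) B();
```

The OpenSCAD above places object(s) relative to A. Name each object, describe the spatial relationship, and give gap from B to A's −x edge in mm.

The spool's min-x is at 9; the stool's min-x is 0; gap = 9 mm.

A is a stool. B is a spool. The spool is on top of the stool. The gap from the spool to the stool's −x edge is 9 mm.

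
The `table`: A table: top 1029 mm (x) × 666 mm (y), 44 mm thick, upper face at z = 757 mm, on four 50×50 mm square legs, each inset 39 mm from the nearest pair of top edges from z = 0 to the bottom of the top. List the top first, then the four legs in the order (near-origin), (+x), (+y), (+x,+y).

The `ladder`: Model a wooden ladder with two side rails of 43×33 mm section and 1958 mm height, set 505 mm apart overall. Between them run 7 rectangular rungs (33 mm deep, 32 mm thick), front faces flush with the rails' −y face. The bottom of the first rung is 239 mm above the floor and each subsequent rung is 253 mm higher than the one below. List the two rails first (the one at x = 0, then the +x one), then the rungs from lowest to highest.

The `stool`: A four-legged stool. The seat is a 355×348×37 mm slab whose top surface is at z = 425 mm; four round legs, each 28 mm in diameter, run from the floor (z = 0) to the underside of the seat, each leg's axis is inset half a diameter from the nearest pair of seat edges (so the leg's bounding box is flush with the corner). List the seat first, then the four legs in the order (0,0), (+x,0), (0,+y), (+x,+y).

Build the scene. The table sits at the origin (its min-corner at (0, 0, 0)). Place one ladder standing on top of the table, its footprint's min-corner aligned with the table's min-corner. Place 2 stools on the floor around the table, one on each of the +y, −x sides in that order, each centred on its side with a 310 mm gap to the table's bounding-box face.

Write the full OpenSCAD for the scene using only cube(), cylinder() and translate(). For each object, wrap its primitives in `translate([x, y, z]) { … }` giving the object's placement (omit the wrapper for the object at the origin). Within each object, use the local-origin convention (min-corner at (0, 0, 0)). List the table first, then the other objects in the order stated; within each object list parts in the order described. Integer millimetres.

translate([0, 0, 713]) cube([1029, 666, 44]);
translate([39, 39, 0]) cube([50, 50, 713]);
translate([940, 39, 0]) cube([50, 50, 713]);
translate([39, 577, 0]) cube([50, 50, 713]);
translate([940, 577, 0]) cube([50, 50, 713]);
translate([0, 0, 757]) {
  cube([43, 33, 1958]);
  translate([462, 0, 0]) cube([43, 33, 1958]);
  translate([43, 0, 239]) cube([419, 33, 32]);
  translate([43, 0, 492]) cube([419, 33, 32]);
  translate([43, 0, 745]) cube([419, 33, 32]);
  translate([43, 0, 998]) cube([419, 33, 32]);
  translate([43, 0, 1251]) cube([419, 33, 32]);
  translate([43, 0, 1504]) cube([419, 33, 32]);
  translate([43, 0, 1757]) cube([419, 33, 32]);
}
translate([337, 976, 0]) {
  translate([0, 0, 388]) cube([355, 348, 37]);
  translate([14, 14, 0]) cylinder(h = 388, r = 14);
  translate([341, 14, 0]) cylinder(h = 388, r = 14);
  translate([14, 334, 0]) cylinder(h = 388, r = 14);
  translate([341, 334, 0]) cylinder(h = 388, r = 14);
}
translate([-665, 159, 0]) {
  translate([0, 0, 388]) cube([355, 348, 37]);
  translate([14, 14, 0]) cylinder(h = 388, r = 14);
  translate([341, 14, 0]) cylinder(h = 388, r = 14);
  translate([14, 334, 0]) cylinder(h = 388, r = 14);
  translate([341, 334, 0]) cylinder(h = 388, r = 14);
}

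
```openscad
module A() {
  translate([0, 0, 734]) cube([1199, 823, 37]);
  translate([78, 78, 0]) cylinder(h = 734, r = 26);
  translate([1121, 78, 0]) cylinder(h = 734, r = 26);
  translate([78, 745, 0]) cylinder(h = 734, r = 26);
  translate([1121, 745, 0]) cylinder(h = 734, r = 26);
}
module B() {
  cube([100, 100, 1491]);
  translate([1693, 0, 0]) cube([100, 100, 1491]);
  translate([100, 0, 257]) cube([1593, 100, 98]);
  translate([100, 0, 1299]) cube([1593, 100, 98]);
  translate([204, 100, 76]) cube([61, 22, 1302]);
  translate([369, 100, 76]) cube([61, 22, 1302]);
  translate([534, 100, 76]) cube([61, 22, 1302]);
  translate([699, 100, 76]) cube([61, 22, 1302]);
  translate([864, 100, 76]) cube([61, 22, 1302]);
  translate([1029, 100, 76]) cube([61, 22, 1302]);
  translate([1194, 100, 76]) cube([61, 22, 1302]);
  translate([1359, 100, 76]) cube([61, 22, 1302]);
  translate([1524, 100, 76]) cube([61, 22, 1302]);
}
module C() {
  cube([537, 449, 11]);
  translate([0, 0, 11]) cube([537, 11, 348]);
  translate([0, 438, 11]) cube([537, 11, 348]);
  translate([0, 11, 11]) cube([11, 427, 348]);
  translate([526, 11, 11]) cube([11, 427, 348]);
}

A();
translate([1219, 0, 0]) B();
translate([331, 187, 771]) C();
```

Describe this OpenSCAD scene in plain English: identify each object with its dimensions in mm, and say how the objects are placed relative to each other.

A is a table: top 1199 mm (x) × 823 mm (y), 37 mm thick, upper face at z = 771 mm, on four round legs of 52 mm diameter, each leg's bounding box inset 52 mm from the nearest pair of top edges, running from z = 0 to the bottom of the top.

B is a fence section. Two 100×100 mm posts, 1491 mm tall, stand on the floor with a clear span of 1593 mm between their inner faces. Two horizontal rails of 100×98 mm section span the gap between the posts with their undersides at z = 257 mm and z = 1299 mm, flush with the posts' −y face. 9 pickets, each 61 mm wide, 22 mm thick and 1302 mm tall, are fixed to the +y face of the rails with their bottoms at z = 76 mm, evenly spaced across the span with equal gaps (rounded down to the nearest mm) at the −x end and between each pair — any rounding remainder accumulates at the +x end.

C is an open-topped rectangular box: outside dimensions 537×449×359 mm, with a uniform wall and base thickness of 11 mm. The base is a full 537×449 slab on the floor; four walls sit on top of the base. The front and back walls (the −y and +y sides) span the full width; the two side walls fit between them.

The fence section is on the floor beside the table on its +x side. The open box is on top of the table, centred.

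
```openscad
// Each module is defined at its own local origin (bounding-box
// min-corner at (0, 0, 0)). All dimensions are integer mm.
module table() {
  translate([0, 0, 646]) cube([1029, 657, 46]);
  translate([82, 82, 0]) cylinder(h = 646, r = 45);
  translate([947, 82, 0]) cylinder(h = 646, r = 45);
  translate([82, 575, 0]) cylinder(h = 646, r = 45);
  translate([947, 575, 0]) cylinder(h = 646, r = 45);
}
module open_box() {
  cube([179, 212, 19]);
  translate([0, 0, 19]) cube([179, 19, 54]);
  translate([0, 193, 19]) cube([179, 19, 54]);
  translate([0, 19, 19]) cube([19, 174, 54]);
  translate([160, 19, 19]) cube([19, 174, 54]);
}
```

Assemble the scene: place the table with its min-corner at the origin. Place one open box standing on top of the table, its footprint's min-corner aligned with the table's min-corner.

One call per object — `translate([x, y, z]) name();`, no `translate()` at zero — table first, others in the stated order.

table();
translate([0, 0, 692]) open_box();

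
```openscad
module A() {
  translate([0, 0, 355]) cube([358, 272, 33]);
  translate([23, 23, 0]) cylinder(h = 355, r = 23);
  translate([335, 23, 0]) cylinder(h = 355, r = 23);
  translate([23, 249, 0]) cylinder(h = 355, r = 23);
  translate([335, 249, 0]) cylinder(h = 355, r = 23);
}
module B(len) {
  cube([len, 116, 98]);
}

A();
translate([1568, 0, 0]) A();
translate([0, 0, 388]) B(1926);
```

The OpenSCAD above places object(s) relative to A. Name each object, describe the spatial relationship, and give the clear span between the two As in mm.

A is a stool. B is a beam. A beam spans the tops of two stools. The clear span between the two stools is 1210 mm.

Second stool starts at x = 1568; first ends at x = 358; clear span = 1568 − 358 = 1210 mm.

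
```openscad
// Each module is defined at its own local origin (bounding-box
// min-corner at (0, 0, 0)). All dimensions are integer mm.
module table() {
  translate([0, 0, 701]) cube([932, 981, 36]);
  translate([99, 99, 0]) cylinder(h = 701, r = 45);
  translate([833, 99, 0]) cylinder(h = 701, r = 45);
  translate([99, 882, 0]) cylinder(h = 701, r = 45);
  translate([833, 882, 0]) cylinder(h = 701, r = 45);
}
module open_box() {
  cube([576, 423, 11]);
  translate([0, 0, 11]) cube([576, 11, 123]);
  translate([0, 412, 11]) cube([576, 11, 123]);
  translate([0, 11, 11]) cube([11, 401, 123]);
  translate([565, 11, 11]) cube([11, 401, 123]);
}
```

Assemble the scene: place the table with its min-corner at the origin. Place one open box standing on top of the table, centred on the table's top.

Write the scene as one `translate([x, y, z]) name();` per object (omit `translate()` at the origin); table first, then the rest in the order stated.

table();
translate([178, 279, 737]) open_box();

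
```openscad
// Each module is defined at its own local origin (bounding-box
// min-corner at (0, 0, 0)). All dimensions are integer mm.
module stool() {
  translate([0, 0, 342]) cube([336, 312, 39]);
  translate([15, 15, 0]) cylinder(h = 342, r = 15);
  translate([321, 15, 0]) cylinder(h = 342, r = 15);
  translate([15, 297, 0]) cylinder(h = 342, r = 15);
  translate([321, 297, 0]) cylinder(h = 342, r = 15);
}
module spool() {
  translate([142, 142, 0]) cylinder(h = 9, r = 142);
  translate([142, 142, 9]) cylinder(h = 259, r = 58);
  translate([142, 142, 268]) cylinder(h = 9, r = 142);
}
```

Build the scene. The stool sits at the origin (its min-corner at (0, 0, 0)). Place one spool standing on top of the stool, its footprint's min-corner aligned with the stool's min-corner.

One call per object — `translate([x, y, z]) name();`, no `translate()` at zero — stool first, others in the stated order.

stool();
translate([0, 0, 381]) spool();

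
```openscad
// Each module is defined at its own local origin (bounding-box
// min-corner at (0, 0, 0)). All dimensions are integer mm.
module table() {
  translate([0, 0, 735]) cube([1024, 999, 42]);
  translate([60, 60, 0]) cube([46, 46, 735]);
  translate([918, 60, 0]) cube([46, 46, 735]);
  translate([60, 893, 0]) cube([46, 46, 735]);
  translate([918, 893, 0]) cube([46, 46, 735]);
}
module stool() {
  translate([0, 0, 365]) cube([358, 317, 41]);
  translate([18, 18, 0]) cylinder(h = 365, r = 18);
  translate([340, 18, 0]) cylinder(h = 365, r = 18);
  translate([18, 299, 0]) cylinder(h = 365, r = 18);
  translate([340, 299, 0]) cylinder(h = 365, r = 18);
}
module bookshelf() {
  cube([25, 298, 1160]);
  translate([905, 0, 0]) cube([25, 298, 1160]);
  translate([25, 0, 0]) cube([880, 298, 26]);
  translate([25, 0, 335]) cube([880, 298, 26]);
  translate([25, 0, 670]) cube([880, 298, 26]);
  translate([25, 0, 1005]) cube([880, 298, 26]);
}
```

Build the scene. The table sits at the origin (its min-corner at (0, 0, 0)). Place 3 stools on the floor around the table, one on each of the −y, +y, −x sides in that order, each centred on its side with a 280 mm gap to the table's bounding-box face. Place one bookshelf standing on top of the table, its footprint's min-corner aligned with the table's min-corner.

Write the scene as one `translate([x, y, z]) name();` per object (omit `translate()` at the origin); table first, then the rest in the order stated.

table();
translate([333, -597, 0]) stool();
translate([333, 1279, 0]) stool();
translate([-638, 341, 0]) stool();
translate([0, 0, 777]) bookshelf();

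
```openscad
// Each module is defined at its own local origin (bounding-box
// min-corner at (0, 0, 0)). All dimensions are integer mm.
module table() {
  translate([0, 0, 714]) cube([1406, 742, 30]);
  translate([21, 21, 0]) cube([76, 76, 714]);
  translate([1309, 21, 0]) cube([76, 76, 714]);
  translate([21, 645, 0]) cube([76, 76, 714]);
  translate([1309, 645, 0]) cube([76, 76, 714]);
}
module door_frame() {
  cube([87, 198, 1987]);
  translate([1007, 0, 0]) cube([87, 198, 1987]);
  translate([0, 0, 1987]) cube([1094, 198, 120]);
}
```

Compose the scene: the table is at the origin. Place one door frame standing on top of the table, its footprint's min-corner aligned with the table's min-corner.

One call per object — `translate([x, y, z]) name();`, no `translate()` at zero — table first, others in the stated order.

table();
translate([0, 0, 744]) door_frame();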